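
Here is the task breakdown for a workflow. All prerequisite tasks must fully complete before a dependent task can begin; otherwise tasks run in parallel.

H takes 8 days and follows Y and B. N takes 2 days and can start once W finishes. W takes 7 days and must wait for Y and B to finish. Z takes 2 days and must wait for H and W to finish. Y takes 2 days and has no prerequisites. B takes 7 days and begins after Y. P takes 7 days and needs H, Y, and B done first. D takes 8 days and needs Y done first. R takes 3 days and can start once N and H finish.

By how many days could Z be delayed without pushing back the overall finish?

Y→B→H→P = 2+7+8+7 = 24 sets the makespan at 24 days.
Z finishes as early as 19 and must finish by 24.
Slack of Z = 22 − 17 = 5 days.

5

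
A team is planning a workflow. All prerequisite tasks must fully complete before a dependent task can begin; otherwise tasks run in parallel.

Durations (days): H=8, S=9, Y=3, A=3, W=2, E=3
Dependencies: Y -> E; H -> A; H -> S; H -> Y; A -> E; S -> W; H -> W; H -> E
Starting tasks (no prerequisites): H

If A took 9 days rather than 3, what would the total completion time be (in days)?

20

As given, the longest chain is H→S→W = 8+9+2 = 19, so the finish is 19 days.
A has 5 days of float (longest path through it is 14).
New critical path: H→A→E = 8+9+3 = 20 ⇒ 20 days.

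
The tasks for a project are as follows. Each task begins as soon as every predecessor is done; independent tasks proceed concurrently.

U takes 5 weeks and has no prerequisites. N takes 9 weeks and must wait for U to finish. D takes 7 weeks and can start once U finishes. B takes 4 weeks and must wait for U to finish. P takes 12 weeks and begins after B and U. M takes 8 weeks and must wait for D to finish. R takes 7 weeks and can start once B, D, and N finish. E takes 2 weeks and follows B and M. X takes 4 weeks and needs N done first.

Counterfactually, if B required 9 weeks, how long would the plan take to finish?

The binding path is U→D→M→E = 5+7+8+2 = 22; finish at 22 weeks.
The longest path through B is only 21 weeks, so B has float 1.
New critical path: U→B→P = 5+9+12 = 26 ⇒ 26 weeks.

26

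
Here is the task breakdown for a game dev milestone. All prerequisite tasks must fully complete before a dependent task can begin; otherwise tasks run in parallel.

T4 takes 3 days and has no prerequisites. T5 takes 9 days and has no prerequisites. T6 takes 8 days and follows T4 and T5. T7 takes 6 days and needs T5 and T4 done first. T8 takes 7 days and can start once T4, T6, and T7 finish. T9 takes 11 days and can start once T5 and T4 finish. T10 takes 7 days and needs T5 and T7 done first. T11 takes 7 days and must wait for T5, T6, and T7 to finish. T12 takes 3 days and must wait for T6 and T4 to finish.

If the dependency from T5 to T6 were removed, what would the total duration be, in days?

22

Original critical path: T5→T6→T8 = 9+8+7 = 24 ⇒ 24 days.
Without T5→T6, T6's earliest start moves from 9 to 3.
New critical path: T5→T7→T8 = 9+6+7 = 22 ⇒ 22 days.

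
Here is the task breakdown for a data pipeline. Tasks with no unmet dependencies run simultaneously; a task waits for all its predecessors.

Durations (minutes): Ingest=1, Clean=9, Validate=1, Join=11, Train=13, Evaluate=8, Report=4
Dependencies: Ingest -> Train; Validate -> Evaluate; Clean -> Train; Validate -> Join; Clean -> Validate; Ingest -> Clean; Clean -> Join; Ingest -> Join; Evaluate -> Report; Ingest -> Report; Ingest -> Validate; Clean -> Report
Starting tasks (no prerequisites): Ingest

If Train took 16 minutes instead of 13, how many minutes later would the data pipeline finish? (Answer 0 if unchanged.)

3

Baseline: Ingest→Clean→Train = 1+9+13 = 23 → 23 minutes.
Since Train is critical, the +3 change carries straight to that chain (now 26 minutes).
The critical path is still Ingest→Clean→Train; finish is now 26 minutes.
Change in finish: 26 − 23 = +3 minutes.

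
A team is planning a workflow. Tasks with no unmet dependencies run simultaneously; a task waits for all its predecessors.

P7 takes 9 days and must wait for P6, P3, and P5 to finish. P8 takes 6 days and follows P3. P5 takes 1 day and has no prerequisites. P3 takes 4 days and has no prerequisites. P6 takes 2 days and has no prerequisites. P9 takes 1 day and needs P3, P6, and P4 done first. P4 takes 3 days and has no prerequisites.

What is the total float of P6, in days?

Critical path: P3→P7 = 4+9 = 13, so the finish is 13 days.
Longest path through P6: 11 days (earliest finish 2, latest finish 4).
Float = 13 − 11 = 2.

2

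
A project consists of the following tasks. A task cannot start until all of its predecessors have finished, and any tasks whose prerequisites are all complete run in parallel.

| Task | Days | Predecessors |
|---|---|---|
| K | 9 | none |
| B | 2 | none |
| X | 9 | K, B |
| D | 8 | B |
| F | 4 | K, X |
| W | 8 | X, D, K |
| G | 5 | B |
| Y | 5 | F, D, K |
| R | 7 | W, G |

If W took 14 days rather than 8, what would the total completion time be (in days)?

Critical path before the change: K→X→W→R = 9+9+8+7 = 33 giving 33 days.
W is on the critical path; changing it to 14 makes that path 39 days.
The critical path is still K→X→W→R; finish is now 39 days.

39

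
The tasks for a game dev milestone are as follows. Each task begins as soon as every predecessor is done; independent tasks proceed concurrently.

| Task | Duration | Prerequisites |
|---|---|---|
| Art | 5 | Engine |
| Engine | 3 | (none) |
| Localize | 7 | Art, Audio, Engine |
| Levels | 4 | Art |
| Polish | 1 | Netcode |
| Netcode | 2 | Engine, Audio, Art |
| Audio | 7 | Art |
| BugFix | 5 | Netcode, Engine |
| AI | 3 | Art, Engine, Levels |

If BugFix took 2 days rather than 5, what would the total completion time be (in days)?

22

Baseline: Engine→Art→Audio→Netcode→BugFix = 3+5+7+2+5 = 22 → 22 days.
BugFix lies on that path, so at 2 days the path becomes 19 days.
New critical path: Engine→Art→Audio→Localize = 3+5+7+7 = 22 ⇒ 22 days.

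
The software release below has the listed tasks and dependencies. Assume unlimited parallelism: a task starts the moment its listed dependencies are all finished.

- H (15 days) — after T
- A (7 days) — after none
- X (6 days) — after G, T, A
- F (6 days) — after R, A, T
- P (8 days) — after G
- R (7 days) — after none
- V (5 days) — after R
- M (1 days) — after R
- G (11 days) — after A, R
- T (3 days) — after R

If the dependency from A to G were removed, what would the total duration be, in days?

26

With the dependency in place, R→G→P = 7+11+8 = 26 sets the finish at 26 days.
Dropping A→G doesn't change G's earliest start (7); another predecessor still binds.
The longest chain is now R→G→P = 7+11+8 = 26, so the job takes 26 days.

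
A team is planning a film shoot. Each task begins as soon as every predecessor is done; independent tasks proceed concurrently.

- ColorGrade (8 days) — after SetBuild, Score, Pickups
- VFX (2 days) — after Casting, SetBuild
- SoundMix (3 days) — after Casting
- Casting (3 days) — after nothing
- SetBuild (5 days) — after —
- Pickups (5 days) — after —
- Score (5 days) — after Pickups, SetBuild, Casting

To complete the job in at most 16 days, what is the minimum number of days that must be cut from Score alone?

Current finish: 18 days; target: 16.
Score is on every critical path, so each day cut from Score cuts the finish by one (this holds down to a finish of 14).
Need 18 − 16 = 2 days off Score → Score becomes 3 days, finish becomes 16.

2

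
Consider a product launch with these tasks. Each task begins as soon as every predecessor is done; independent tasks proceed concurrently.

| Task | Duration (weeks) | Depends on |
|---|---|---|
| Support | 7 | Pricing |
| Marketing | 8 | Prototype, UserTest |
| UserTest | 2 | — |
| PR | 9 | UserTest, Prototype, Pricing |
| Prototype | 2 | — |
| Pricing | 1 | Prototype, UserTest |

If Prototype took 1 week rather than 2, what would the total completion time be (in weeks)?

12

Actual critical path: Prototype→Pricing→PR = 2+1+9 = 12 ⇒ 12 weeks.
Prototype is on the critical path; changing it to 1 makes that path 11 weeks.
The binding chain switches to UserTest→Pricing→PR = 2+1+9 = 12; finish 12 weeks.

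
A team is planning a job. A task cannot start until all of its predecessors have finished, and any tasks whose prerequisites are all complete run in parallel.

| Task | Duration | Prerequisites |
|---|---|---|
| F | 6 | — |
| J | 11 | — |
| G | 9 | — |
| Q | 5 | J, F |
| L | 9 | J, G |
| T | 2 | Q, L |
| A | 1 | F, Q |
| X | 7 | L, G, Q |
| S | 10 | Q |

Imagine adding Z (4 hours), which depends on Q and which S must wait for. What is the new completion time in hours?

Originally the job takes 27 hours.
With Z inserted, S now waits for max(Q, Z).
New critical path: J→Q→Z→S = 11+5+4+10 = 30 ⇒ 30 hours.

30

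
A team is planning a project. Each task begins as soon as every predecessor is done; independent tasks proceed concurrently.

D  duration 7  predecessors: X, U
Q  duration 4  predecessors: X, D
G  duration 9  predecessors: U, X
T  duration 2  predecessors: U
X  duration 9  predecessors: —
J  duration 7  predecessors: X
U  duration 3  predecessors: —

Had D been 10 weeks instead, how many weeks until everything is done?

The binding path is X→D→Q = 9+7+4 = 20; finish at 20 weeks.
Since D is critical, the +3 change carries straight to that chain (now 23 weeks).
That remains the longest chain; total 23 weeks.

23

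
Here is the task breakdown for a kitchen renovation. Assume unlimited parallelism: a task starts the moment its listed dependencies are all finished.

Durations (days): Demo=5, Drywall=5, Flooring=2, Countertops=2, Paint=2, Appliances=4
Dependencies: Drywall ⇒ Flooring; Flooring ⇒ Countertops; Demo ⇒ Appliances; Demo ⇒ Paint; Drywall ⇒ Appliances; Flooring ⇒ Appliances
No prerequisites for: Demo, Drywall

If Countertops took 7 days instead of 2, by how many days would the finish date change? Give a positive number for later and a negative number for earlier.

3

The binding path is Drywall→Flooring→Appliances = 5+2+4 = 11; finish at 11 days.
Countertops has 2 days of float (longest path through it is 9).
Now Drywall→Flooring→Countertops = 5+2+7 = 14 is longest, so the finish becomes 14 days.
Change in finish: 14 − 11 = +3 days.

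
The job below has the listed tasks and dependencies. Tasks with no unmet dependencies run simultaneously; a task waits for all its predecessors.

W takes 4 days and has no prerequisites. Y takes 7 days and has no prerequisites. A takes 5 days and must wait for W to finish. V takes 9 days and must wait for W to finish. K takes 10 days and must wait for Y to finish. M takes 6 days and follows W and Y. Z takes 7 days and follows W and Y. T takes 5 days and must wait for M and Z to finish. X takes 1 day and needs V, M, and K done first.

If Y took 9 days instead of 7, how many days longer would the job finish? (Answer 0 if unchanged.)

The binding path is Y→Z→T = 7+7+5 = 19; finish at 19 days.
Y is on the critical path; changing it to 9 makes that path 21 days.
No other chain overtakes it, so the finish is 21 days.
Change in finish: 21 − 19 = +2 days.

2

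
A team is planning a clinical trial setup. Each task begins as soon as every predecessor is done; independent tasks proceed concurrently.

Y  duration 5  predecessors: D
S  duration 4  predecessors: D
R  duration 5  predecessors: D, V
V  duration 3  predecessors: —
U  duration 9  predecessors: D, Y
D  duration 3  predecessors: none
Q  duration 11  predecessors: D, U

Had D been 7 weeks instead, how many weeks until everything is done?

Actual critical path: D→Y→U→Q = 3+5+9+11 = 28 ⇒ 28 weeks.
D is on the critical path; changing it to 7 makes that path 32 weeks.
No other chain overtakes it, so the finish is 32 weeks.

32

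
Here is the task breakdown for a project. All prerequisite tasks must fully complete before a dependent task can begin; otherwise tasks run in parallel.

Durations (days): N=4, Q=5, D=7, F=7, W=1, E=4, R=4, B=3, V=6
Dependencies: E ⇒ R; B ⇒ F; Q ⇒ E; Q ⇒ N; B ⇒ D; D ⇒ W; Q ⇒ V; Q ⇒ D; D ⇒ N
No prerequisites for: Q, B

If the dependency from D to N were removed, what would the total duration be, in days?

13

With the dependency in place, Q→D→N = 5+7+4 = 16 sets the finish at 16 days.
Without D→N, N's earliest start moves from 12 to 5.
After: Q→D→W = 5+7+1 = 13 → 13 days.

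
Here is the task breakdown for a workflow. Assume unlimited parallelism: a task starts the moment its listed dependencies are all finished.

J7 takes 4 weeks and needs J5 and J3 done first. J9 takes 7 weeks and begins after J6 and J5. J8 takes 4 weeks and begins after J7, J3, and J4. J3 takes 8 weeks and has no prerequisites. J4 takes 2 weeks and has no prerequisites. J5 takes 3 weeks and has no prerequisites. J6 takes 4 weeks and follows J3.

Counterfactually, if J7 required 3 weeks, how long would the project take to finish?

As given, the longest chain is J3→J6→J9 = 8+4+7 = 19, so the finish is 19 weeks.
The longest path through J7 is only 16 weeks, so J7 has float 3.
The critical path is still J3→J6→J9; finish is now 19 weeks.

19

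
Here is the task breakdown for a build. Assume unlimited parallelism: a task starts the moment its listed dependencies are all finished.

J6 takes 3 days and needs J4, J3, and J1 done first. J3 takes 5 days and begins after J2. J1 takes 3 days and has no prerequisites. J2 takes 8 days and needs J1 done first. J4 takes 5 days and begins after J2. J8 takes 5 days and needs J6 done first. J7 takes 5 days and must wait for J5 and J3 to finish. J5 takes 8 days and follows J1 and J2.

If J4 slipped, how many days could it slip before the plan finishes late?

The longest chain is J1→J2→J3→J6→J8 = 3+8+5+3+5 = 24; overall finish 24 days.
The longest chain containing J4 totals 24 days.
So J4 can slip 16 − 16 = 0 days.

0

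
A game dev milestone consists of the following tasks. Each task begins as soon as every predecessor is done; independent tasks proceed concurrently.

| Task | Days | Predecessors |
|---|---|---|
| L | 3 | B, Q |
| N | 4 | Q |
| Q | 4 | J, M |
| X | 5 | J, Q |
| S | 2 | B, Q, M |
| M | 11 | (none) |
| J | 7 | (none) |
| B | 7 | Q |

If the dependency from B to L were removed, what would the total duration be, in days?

24

With the dependency in place, M→Q→B→L = 11+4+7+3 = 25 sets the finish at 25 days.
Without B→L, L's earliest start moves from 22 to 15.
After: M→Q→B→S = 11+4+7+2 = 24 → 24 days.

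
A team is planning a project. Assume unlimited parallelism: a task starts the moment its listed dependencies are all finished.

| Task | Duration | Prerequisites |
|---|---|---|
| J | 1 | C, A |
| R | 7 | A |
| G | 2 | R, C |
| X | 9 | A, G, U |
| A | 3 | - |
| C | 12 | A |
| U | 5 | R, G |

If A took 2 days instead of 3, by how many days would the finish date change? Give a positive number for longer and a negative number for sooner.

-1

Actual critical path: A→C→G→U→X = 3+12+2+5+9 = 31 ⇒ 31 days.
Since A is critical, the -1 change carries straight to that chain (now 30 days).
No other chain overtakes it, so the finish is 30 days.
Change in finish: 30 − 31 = -1 days.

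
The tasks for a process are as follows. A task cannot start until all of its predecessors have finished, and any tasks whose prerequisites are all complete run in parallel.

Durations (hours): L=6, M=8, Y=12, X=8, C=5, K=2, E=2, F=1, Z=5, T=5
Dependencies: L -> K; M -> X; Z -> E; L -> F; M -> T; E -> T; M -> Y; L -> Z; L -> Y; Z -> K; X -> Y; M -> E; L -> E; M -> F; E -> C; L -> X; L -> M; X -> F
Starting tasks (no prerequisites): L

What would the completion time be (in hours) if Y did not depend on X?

26

With the dependency in place, L→M→X→Y = 6+8+8+12 = 34 sets the finish at 34 hours.
Without X→Y, Y's earliest start moves from 22 to 14.
The longest chain is now L→M→Y = 6+8+12 = 26, so the process takes 26 hours.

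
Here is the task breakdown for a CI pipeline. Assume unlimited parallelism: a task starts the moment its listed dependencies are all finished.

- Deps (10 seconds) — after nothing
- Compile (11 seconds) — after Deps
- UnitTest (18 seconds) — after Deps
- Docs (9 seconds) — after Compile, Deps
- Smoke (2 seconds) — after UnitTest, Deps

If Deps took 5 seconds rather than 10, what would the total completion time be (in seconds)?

25

Critical path before the change: Deps→Compile→Docs = 10+11+9 = 30 giving 30 seconds.
Deps lies on that path, so at 5 seconds the path becomes 25 seconds.
That remains the longest chain; total 25 seconds.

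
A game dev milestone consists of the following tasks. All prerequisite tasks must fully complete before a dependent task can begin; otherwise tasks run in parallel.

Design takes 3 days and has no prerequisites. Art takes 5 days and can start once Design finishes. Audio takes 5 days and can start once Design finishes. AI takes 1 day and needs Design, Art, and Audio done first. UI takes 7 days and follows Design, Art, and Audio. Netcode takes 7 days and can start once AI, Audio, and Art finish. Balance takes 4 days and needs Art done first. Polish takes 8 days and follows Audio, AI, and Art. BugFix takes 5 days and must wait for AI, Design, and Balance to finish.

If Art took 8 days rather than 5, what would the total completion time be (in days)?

20

Baseline: Design→Art→AI→Polish = 3+5+1+8 = 17 → 17 days.
Art lies on that path, so at 8 days the path becomes 20 days.
No other chain overtakes it, so the finish is 20 days.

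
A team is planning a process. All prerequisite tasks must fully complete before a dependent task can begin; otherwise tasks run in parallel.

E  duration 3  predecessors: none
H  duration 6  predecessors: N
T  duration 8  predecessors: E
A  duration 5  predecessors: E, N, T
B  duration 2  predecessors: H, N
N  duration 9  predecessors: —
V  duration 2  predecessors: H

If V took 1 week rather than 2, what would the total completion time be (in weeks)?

17

As given, the longest chain is N→H→V = 9+6+2 = 17, so the finish is 17 weeks.
V lies on that path, so at 1 week the path becomes 16 weeks.
New critical path: N→H→B = 9+6+2 = 17 ⇒ 17 weeks.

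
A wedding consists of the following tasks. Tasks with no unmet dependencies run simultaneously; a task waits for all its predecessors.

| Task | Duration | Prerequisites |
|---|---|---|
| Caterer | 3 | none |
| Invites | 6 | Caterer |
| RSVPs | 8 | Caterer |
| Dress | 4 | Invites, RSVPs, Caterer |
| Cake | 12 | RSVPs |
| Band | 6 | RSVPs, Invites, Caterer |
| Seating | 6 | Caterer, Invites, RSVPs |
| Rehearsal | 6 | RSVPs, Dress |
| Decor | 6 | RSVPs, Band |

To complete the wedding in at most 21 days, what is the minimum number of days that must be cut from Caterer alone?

Current finish: 23 days; target: 21.
Caterer is on every critical path, so each day cut from Caterer cuts the finish by one (this holds down to a finish of 21).
Need 23 − 21 = 2 days off Caterer → Caterer becomes 1 day, finish becomes 21.

2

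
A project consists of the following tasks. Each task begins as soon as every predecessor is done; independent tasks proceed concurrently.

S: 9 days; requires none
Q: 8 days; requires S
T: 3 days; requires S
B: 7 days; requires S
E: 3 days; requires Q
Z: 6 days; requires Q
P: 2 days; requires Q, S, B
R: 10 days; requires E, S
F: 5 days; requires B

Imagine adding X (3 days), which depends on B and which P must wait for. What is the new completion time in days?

30

Originally the job takes 30 days.
With X inserted, P now waits for max(Q, S, B, X).
New critical path: S→Q→E→R = 9+8+3+10 = 30 ⇒ 30 days.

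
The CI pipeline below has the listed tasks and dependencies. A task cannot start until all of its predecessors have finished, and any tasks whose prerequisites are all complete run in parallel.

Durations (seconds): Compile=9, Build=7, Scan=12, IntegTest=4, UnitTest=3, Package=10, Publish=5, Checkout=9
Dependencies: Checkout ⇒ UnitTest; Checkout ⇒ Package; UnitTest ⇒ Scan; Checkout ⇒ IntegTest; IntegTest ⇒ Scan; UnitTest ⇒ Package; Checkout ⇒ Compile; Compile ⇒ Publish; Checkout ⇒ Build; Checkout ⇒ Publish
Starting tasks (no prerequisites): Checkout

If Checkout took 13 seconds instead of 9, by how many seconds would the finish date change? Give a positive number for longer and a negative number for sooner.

Actual critical path: Checkout→IntegTest→Scan = 9+4+12 = 25 ⇒ 25 seconds.
Checkout is on the critical path; changing it to 13 makes that path 29 seconds.
The critical path is still Checkout→IntegTest→Scan; finish is now 29 seconds.
Change in finish: 29 − 25 = +4 seconds.

4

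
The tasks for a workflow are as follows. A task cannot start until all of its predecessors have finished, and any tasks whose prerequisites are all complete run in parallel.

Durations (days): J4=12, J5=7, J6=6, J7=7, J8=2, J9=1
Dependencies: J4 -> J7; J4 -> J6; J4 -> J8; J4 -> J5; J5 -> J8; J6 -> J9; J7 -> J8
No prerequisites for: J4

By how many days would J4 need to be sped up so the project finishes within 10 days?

11

Current finish: 21 days; target: 10.
J4 is on every critical path, so each day cut from J4 cuts the finish by one (this holds down to a finish of 10).
Need 21 − 10 = 11 days off J4 → J4 becomes 1 day, finish becomes 10.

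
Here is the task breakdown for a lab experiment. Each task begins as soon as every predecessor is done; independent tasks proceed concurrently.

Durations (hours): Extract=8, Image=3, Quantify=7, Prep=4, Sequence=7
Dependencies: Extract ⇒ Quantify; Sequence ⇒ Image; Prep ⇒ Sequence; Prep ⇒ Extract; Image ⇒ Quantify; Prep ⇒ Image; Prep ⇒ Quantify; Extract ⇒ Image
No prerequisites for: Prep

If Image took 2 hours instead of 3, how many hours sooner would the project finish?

1

Critical path before the change: Prep→Extract→Image→Quantify = 4+8+3+7 = 22 giving 22 hours.
Image is on the critical path; changing it to 2 makes that path 21 hours.
The critical path is still Prep→Extract→Image→Quantify; finish is now 21 hours.
Change in finish: 21 − 22 = -1 hours.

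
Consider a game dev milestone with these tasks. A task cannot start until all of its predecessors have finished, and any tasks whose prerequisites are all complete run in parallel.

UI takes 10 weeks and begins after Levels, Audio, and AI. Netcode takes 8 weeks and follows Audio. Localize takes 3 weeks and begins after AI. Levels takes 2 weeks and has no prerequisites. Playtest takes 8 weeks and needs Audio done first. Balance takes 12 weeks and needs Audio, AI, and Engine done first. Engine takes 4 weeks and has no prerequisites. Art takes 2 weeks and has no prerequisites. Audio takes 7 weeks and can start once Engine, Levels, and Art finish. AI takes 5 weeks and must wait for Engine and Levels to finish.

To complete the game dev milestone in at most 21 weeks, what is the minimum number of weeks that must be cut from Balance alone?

Current finish: 23 weeks; target: 21.
Balance is on every critical path, so each week cut from Balance cuts the finish by one (this holds down to a finish of 21).
Need 23 − 21 = 2 weeks off Balance → Balance becomes 10 weeks, finish becomes 21.

2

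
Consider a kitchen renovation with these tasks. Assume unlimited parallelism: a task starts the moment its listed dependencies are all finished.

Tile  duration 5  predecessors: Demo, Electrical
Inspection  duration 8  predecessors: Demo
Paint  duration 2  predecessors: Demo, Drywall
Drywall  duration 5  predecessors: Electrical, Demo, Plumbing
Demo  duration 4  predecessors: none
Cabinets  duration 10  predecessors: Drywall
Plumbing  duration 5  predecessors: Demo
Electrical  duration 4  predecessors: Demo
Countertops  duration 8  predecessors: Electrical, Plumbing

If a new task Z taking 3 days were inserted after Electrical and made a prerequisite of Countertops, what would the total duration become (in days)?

24

Originally the schedule takes 24 days.
With Z inserted, Countertops now waits for max(Electrical, Plumbing, Z).
New critical path: Demo→Plumbing→Drywall→Cabinets = 4+5+5+10 = 24 ⇒ 24 days.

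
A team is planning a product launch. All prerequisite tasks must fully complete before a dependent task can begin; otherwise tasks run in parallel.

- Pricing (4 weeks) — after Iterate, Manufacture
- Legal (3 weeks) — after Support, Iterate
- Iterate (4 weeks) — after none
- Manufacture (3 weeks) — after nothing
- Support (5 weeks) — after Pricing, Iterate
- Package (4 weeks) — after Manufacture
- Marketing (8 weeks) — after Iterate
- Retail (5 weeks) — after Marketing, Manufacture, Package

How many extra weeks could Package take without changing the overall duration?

5

The longest chain is Iterate→Marketing→Retail = 4+8+5 = 17; overall finish 17 weeks.
Package finishes as early as 7 and must finish by 12.
Slack of Package = 8 − 3 = 5 weeks.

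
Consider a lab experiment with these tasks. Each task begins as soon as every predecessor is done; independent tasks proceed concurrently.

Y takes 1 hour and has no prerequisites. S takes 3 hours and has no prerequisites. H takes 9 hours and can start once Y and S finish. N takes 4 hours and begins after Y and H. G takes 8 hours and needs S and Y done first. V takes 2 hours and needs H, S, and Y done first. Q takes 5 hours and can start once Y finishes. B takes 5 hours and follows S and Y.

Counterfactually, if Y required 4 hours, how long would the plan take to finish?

Actual critical path: S→H→N = 3+9+4 = 16 ⇒ 16 hours.
The longest path through Y is only 14 hours, so Y has float 2.
Now Y→H→N = 4+9+4 = 17 is longest, so the finish becomes 17 hours.

17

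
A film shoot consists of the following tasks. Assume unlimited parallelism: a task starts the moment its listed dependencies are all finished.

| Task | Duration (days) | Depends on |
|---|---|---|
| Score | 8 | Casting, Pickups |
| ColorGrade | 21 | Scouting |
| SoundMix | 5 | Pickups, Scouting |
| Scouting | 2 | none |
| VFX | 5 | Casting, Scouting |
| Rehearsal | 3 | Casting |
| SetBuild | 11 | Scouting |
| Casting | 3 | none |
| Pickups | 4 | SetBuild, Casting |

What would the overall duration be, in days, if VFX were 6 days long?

Critical path before the change: Scouting→SetBuild→Pickups→Score = 2+11+4+8 = 25 giving 25 days.
VFX is off the critical path — its longest chain is 8 days, giving 17 of slack.
That remains the longest chain; total 25 days.

25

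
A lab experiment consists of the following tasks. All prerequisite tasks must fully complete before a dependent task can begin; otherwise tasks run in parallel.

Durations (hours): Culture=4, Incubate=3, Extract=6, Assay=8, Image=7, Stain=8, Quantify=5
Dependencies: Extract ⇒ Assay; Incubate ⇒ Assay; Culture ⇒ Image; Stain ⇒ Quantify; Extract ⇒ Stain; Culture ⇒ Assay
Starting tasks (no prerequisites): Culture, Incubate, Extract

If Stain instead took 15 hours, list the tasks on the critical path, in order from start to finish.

Critical path before the change: Extract→Stain→Quantify = 6+8+5 = 19 giving 19 hours.
Stain is on the critical path; changing it to 15 makes that path 26 hours.
The critical path is still Extract→Stain→Quantify; finish is now 26 hours.

Extract, Stain, Quantify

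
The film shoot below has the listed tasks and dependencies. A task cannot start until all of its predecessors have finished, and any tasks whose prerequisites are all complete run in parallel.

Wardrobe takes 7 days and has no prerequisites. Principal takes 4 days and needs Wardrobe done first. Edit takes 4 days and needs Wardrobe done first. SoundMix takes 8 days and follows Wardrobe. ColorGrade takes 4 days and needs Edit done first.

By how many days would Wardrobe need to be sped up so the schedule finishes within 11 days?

4

Current finish: 15 days; target: 11.
Wardrobe is on every critical path, so each day cut from Wardrobe cuts the finish by one (this holds down to a finish of 9).
Need 15 − 11 = 4 days off Wardrobe → Wardrobe becomes 3 days, finish becomes 11.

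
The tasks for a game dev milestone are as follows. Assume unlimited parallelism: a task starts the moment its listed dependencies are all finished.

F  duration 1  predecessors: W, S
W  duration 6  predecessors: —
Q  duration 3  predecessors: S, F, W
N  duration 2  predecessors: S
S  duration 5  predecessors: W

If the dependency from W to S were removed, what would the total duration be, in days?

With the dependency in place, W→S→F→Q = 6+5+1+3 = 15 sets the finish at 15 days.
Without W→S, S's earliest start moves from 6 to 0.
After: W→F→Q = 6+1+3 = 10 → 10 days.

10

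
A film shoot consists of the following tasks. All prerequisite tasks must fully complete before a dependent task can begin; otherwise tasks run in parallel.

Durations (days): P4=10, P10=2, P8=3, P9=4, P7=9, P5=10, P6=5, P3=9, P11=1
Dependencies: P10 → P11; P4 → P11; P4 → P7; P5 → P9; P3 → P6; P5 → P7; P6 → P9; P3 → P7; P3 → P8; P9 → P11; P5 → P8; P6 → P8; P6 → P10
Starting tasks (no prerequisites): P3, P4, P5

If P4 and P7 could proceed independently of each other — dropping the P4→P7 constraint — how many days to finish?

19

Original critical path: P3→P6→P9→P11 = 9+5+4+1 = 19 ⇒ 19 days.
Dropping P4→P7 doesn't change P7's earliest start (10); another predecessor still binds.
After: P3→P6→P9→P11 = 9+5+4+1 = 19 → 19 days.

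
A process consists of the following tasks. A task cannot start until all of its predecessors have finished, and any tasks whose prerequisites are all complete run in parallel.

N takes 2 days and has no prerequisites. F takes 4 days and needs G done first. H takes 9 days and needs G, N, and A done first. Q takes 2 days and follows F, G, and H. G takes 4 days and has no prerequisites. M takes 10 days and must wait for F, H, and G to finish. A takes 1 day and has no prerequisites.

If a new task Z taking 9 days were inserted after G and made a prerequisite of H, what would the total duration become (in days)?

32

Originally the schedule takes 23 days.
With Z inserted, H now waits for max(G, N, A, Z).
New critical path: G→Z→H→M = 4+9+9+10 = 32 ⇒ 32 days.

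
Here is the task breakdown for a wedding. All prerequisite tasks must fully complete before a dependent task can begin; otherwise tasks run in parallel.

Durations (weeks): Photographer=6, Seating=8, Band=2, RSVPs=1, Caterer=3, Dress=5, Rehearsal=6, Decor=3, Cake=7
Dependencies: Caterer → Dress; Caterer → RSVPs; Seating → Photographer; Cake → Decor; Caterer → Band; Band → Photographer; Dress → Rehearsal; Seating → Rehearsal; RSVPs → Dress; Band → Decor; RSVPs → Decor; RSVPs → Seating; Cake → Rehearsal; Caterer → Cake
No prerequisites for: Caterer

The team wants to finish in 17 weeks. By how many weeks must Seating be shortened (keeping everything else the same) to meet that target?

1

Current finish: 18 weeks; target: 17.
Seating is on every critical path, so each week cut from Seating cuts the finish by one (this holds down to a finish of 16).
Need 18 − 17 = 1 week off Seating → Seating becomes 7 weeks, finish becomes 17.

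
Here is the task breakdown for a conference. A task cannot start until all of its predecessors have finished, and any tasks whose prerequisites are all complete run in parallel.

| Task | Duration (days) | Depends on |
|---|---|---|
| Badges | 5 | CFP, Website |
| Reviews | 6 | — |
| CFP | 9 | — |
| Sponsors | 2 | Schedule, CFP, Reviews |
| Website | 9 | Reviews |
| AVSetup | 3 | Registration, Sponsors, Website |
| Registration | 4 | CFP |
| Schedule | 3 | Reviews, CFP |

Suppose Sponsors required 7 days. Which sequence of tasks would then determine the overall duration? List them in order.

CFP, Schedule, Sponsors, AVSetup

Baseline: Reviews→Website→Badges = 6+9+5 = 20 → 20 days.
Sponsors is off the critical path — its longest chain is 17 days, giving 3 of slack.
New critical path: CFP→Schedule→Sponsors→AVSetup = 9+3+7+3 = 22 ⇒ 22 days.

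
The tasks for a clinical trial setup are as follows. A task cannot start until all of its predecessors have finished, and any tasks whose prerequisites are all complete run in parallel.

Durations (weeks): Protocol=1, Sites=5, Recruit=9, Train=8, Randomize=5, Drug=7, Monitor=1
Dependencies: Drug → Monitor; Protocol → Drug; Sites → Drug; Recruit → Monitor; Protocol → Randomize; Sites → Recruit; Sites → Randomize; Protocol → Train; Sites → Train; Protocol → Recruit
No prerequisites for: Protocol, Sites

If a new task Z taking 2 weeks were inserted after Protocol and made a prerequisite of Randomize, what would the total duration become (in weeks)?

Originally the plan takes 15 weeks.
With Z inserted, Randomize now waits for max(Protocol, Sites, Z).
New critical path: Sites→Recruit→Monitor = 5+9+1 = 15 ⇒ 15 weeks.

15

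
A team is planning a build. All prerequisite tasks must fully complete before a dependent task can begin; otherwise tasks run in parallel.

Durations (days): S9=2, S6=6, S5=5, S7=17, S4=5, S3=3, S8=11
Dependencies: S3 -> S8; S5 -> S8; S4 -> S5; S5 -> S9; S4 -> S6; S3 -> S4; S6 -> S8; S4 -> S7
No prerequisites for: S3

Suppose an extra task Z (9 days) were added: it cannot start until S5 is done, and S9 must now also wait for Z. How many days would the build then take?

25

Originally the build takes 25 days.
With Z inserted, S9 now waits for max(S5, Z).
New critical path: S3→S4→S6→S8 = 3+5+6+11 = 25 ⇒ 25 days.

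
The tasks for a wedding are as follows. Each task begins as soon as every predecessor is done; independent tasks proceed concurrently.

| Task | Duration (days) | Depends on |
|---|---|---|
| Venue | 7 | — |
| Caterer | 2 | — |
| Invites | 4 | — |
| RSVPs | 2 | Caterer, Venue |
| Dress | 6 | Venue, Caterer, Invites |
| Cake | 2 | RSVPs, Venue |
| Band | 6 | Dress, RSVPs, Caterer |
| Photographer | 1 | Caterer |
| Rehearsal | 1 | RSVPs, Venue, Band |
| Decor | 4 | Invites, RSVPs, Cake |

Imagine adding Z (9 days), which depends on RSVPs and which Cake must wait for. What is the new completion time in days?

Originally the schedule takes 20 days.
With Z inserted, Cake now waits for max(RSVPs, Venue, Z).
New critical path: Venue→RSVPs→Z→Cake→Decor = 7+2+9+2+4 = 24 ⇒ 24 days.

24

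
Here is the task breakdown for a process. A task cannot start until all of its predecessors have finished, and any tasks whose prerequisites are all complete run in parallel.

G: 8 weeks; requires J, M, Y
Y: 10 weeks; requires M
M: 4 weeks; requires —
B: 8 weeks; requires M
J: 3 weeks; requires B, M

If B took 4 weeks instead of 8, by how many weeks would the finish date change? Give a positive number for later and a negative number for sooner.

Baseline: M→B→J→G = 4+8+3+8 = 23 → 23 weeks.
B lies on that path, so at 4 weeks the path becomes 19 weeks.
The binding chain switches to M→Y→G = 4+10+8 = 22; finish 22 weeks.
Change in finish: 22 − 23 = -1 weeks.

-1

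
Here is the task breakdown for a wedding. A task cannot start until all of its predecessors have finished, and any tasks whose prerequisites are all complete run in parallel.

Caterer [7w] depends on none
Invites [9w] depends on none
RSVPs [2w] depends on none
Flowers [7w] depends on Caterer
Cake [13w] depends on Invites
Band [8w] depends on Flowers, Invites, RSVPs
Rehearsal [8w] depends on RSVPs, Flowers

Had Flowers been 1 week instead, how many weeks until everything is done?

The binding path is Caterer→Flowers→Band = 7+7+8 = 22; finish at 22 weeks.
Since Flowers is critical, the -6 change carries straight to that chain (now 16 weeks).
New critical path: Invites→Cake = 9+13 = 22 ⇒ 22 weeks.

22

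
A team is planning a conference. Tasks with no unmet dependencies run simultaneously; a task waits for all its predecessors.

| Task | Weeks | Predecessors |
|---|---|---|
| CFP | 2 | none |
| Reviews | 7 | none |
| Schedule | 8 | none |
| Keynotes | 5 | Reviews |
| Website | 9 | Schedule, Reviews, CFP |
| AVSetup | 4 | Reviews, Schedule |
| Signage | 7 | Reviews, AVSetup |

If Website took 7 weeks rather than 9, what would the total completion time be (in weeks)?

19

Actual critical path: Schedule→AVSetup→Signage = 8+4+7 = 19 ⇒ 19 weeks.
Website has 2 weeks of float (longest path through it is 17).
That remains the longest chain; total 19 weeks.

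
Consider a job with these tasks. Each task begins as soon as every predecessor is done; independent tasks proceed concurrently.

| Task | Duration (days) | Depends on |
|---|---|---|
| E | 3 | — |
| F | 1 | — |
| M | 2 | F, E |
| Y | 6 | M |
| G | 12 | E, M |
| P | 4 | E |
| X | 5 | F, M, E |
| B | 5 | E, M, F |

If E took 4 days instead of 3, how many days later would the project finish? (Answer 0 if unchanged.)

1

Actual critical path: E→M→G = 3+2+12 = 17 ⇒ 17 days.
E lies on that path, so at 4 days the path becomes 18 days.
That remains the longest chain; total 18 days.
Change in finish: 18 − 17 = +1 days.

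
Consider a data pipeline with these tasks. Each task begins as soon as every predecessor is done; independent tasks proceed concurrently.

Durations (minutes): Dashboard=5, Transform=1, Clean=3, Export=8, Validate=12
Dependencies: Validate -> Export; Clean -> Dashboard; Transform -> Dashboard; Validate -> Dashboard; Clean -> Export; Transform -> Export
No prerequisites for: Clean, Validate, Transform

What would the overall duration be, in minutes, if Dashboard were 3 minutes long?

Critical path before the change: Validate→Export = 12+8 = 20 giving 20 minutes.
The longest path through Dashboard is only 17 minutes, so Dashboard has float 3.
No other chain overtakes it, so the finish is 20 minutes.

20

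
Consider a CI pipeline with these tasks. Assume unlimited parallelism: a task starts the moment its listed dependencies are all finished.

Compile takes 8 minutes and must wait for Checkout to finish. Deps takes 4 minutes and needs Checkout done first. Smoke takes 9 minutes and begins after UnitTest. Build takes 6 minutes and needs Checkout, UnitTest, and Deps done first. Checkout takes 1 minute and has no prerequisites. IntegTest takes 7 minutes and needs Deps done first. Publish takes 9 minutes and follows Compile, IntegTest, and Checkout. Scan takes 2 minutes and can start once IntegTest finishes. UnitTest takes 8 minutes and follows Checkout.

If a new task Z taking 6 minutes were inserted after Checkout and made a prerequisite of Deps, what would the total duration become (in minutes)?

Originally the job takes 21 minutes.
With Z inserted, Deps now waits for max(Checkout, Z).
New critical path: Checkout→Z→Deps→IntegTest→Publish = 1+6+4+7+9 = 27 ⇒ 27 minutes.

27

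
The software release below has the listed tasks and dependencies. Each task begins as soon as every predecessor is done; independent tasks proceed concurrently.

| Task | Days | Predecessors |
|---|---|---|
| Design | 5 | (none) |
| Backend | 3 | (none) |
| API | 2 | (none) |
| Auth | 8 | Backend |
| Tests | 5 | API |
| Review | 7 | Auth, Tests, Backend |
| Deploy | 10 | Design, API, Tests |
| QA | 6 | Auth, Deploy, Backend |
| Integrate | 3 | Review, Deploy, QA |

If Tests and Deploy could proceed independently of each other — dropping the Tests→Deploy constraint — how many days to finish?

Original critical path: API→Tests→Deploy→QA→Integrate = 2+5+10+6+3 = 26 ⇒ 26 days.
Without Tests→Deploy, Deploy's earliest start moves from 7 to 5.
After: Design→Deploy→QA→Integrate = 5+10+6+3 = 24 → 24 days.

24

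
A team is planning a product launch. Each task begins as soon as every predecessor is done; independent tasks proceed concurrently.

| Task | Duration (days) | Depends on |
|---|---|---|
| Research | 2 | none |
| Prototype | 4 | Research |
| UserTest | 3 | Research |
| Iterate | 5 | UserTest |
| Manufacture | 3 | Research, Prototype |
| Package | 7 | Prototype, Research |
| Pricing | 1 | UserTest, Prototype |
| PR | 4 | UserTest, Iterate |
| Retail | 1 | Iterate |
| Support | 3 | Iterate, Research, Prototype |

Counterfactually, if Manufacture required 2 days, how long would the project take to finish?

As given, the longest chain is Research→UserTest→Iterate→PR = 2+3+5+4 = 14, so the finish is 14 days.
The longest path through Manufacture is only 9 days, so Manufacture has float 5.
That remains the longest chain; total 14 days.

14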